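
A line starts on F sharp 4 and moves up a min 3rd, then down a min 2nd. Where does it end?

G sharp 4

Up a minor third from F#4: A4 (3 semitones up).
A minor second down from A4 is G#4.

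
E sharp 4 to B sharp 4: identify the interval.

P5

E to B spans five letter names (E-F-G-A-B) — that makes it a fifth of some quality.
E#4 to B#4 is 7 semitones, matching the perfect fifth exactly, so the quality is perfect.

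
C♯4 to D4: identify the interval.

C to D spans two letter names (C-D): a second.
C#4 to D4 is 1 semitone, a half step short of the major second (2), so this is minor.

m2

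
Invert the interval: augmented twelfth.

First reduce the compound augmented twelfth to its simple form, an augmented fifth.
The rule of nine gives the new number: 9 − 5 = 4, so a fifth becomes a fourth.
Quality inverts too: augmented becomes diminished. That makes the inversion a diminished fourth.

d4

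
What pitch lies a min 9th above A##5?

B#6

The ninth's letter: A up two letter names plus an octave → B.
A minor ninth is 13 semitones; 13 semitones up from A##5 gives B#6.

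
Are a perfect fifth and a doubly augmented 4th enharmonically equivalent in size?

A perfect fifth = 7 semitones = a doubly augmented fourth; enharmonically equal.

Yes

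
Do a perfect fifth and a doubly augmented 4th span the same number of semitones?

Yes

A perfect fifth spans 7 semitones, and a doubly augmented fourth also spans 7 semitones — they're enharmonic.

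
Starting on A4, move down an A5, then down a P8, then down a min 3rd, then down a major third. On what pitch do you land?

Gb2

An augmented fifth down from A4 is Db4.
Down a perfect octave from Db4: Db3 (12 semitones down).
Down a minor third from Db3: Bb2 (3 semitones down).
Down a major third from Bb2: Gb2 (4 semitones down).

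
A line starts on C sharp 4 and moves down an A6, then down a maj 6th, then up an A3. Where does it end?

B 2

An augmented sixth down from C#4 is Eb3.
Down a major sixth from Eb3: Gb2 (9 semitones down).
Gb2 up an augmented third → B2 (5 semitones).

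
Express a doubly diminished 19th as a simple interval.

doubly diminished fifth

Each octave removed subtracts seven from the number: 19 − 14 = 5.
So a doubly diminished nineteenth is 2 octaves plus a doubly diminished fifth. The quality is unchanged.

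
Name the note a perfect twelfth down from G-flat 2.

Counting five letter names plus an octave down from G lands on C.
Moving 19 semitones down from Gb2 (the size of a perfect twelfth) reaches Cb1.

C-flat 1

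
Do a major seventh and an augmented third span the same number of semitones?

No

11 semitones (major seventh) vs 5 semitones (augmented third): not equal.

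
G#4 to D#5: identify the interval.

perfect 5th

G to D spans five letter names (G-A-B-C-D): a fifth.
The perfect fifth spans 7 semitones, and G#4 to D#5 is exactly 7 semitones — so this is a perfect fifth.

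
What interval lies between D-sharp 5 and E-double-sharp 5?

augmented 2nd

D to E spans two letter names (D-E), so the interval is some kind of second.
The major second is 2 semitones; here we have 3, one semitone wider: augmented.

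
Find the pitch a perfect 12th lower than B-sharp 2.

E-sharp 1

Five letters down from B (plus an octave) reaches E.
A perfect twelfth is 19 semitones; 19 semitones down from B#2 gives E#1.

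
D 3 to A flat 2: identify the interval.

Descending from D3 to Ab2 is the same interval as ascending Ab2 to D3.
A to D spans four letter names (A-B-C-D): a fourth.
The perfect fourth is 5 semitones; here we have 6, one semitone wider: augmented.

augmented 4th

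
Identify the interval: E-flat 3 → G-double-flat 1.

A13

Descending from Eb3 to Gbb1 is the same interval as ascending Gbb1 to Eb3.
G to E spans six letter names (G-A-B-C-D-E), plus an octave: a thirteenth.
Gbb1 to Eb3 spans 22 semitones — one semitone wider than the major thirteenth (21) — giving an augmented thirteenth.
(Equivalently, a compound augmented sixth: an augmented sixth plus an octave.)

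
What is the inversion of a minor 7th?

Inverted interval numbers add to nine, so a seventh pairs with a second (7 + 2 = 9).
The quality also flips — minor becomes major — giving a major second.

major 2nd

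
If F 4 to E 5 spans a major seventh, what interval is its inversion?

minor 2nd

Inverted interval numbers add to nine, so a seventh pairs with a second (7 + 2 = 9).
Quality inverts too: major becomes minor. That makes the inversion a minor second.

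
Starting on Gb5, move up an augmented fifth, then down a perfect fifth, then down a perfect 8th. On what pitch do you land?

Up an augmented fifth from Gb5: D6 (8 semitones up).
D6 down a perfect fifth → G5 (7 semitones).
Down a perfect octave from G5: G4 (12 semitones down).

G4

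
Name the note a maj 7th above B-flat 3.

A 4

Counting seven letter names up from B lands on A.
A major seventh is 11 semitones; 11 semitones up from Bb3 gives A4.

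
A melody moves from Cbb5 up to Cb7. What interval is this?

C to C is the same letter name, plus 2 octaves — that makes it a fifteenth of some quality.
Cbb5 to Cb7 spans 25 semitones — one semitone wider than the perfect fifteenth (24) — giving an augmented fifteenth.
(Equivalently, a compound augmented octave: an augmented octave plus an octave.)

augmented fifteenth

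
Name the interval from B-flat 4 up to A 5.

B to A spans seven letter names (B-C-D-E-F-G-A), so the interval is some kind of seventh.
Counting semitones, Bb4→A5 is 11, which is the major seventh.

major seventh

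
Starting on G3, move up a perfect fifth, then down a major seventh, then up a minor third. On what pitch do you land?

Gb3

A perfect fifth up from G3 is D4.
D4 down a major seventh → Eb3 (11 semitones).
Eb3 up a minor third → Gb3 (3 semitones).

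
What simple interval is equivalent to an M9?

Take out an octave (7 from the number): 9 − 7 = 2.
So a major ninth is an octave plus a major second. The quality is unchanged.

major 2nd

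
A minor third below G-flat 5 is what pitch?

E-flat 5

The third takes the letter from G down to E.
A minor third is 3 semitones; 3 semitones down from Gb5 gives Eb5.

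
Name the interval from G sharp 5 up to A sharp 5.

G to A spans two letter names (G-A), so the interval is some kind of second.
Counting semitones, G#5→A#5 is 2, which is the major second.

M2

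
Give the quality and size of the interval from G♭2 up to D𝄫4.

G to D spans five letter names (G-A-B-C-D), plus an octave: a twelfth.
The perfect twelfth is 19 semitones; here we have 18, one semitone narrower: diminished.
(Equivalently, a compound diminished fifth: a diminished fifth plus an octave.)

diminished 12th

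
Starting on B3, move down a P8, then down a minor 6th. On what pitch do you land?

D#2

Down a perfect octave from B3: B2 (12 semitones down).
Down a minor sixth from B2: D#2 (8 semitones down).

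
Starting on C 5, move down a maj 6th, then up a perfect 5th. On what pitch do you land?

C5 down a major sixth → Eb4 (9 semitones).
Up a perfect fifth from Eb4: Bb4 (7 semitones up).

B flat 4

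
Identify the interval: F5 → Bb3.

P12

Descending from F5 to Bb3 is the same interval as ascending Bb3 to F5.
B to F spans five letter names (B-C-D-E-F), plus an octave — that makes it a twelfth of some quality.
The perfect twelfth spans 19 semitones, and Bb3 to F5 is exactly 19 semitones — so this is a perfect twelfth.
(Equivalently, a compound perfect fifth: a perfect fifth plus an octave.)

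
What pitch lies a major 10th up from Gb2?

Three letters up from G (plus an octave) reaches B.
A major tenth spans 16 semitones, so from Gb2 the target pitch is Bb3.

Bb3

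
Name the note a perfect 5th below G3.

Counting five letter names down from G lands on C.
Moving 7 semitones down from G3 (the size of a perfect fifth) reaches C3.

C3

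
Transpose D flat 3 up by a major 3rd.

F 3

Counting three letter names up from D lands on F.
A major third is 4 semitones; 4 semitones up from Db3 gives F3.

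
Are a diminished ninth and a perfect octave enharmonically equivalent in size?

Both span 12 semitones: a diminished ninth and a perfect octave are the same chromatic distance.

Yes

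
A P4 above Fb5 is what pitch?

Counting four letter names up from F lands on B.
A perfect fourth spans 5 semitones, so from Fb5 the target pitch is Bbb5.

Bbb5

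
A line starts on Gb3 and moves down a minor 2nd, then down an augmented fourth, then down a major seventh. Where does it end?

Gb3 down a minor second → F3 (1 semitone).
F3 down an augmented fourth → Cb3 (6 semitones).
Down a major seventh from Cb3: Dbb2 (11 semitones down).

Dbb2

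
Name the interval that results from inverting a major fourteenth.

minor second

First reduce the compound major fourteenth to its simple form, a major seventh.
The rule of nine gives the new number: 9 − 7 = 2, so a seventh becomes a second.
And major becomes minor under inversion, so we get a minor second.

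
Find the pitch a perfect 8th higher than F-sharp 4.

F-sharp 5

The letter stays F (same as the start), shifted an octave up.
Moving 12 semitones up from F#4 (the size of a perfect octave) reaches F#5.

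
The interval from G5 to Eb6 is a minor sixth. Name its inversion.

M3

The rule of nine gives the new number: 9 − 6 = 3, so a sixth becomes a third.
Quality inverts too: minor becomes major. That makes the inversion a major third.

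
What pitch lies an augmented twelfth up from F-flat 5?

Counting five letter names plus an octave up from F lands on C.
An augmented twelfth spans 20 semitones, so from Fb5 the target pitch is C7.

C 7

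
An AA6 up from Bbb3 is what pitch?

Six letter names up from B: G.
A doubly augmented sixth spans 11 semitones, so from Bbb3 the target pitch is G#4.

G#4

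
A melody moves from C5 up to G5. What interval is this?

perfect 5th

C to G spans five letter names (C-D-E-F-G): a fifth.
Counting semitones, C5→G5 is 7, which is the perfect fifth.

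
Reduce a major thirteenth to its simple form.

major sixth

Take out an octave (7 from the number): 13 − 7 = 6.
Quality carries through unchanged, so the simple form is a major sixth.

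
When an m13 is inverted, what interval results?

major 3rd

First reduce the compound minor thirteenth to its simple form, a minor sixth.
The rule of nine gives the new number: 9 − 6 = 3, so a sixth becomes a third.
Quality inverts too: minor becomes major. That makes the inversion a major third.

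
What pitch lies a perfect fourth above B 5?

E 6

Counting four letter names up from B lands on E.
A perfect fourth spans 5 semitones, so from B5 the target pitch is E6.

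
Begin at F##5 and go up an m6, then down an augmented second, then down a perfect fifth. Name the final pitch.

F5

Up a minor sixth from F##5: D#6 (8 semitones up).
An augmented second down from D#6 is C6.
Down a perfect fifth from C6: F5 (7 semitones down).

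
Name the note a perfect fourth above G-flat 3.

C-flat 4

The fourth takes the letter from G up to C.
Moving 5 semitones up from Gb3 (the size of a perfect fourth) reaches Cb4.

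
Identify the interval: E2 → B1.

Descending from E2 to B1 is the same interval as ascending B1 to E2.
B to E spans four letter names (B-C-D-E): a fourth.
B1 to E2 is 5 semitones, matching the perfect fourth exactly, so the quality is perfect.

P4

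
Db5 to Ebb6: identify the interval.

D to E spans two letter names (D-E), plus an octave, so the interval is some kind of ninth.
At 13 semitones, Db5→Ebb6 falls one short of a major ninth: minor.
(Equivalently, a compound minor second: a minor second plus an octave.)

m9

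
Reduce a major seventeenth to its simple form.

Take out 2 octaves (14 from the number): 17 − 14 = 3.
That makes a major seventeenth a compound major third — 2 octaves plus a major third.

M3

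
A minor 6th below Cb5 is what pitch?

The sixth takes the letter from C down to E.
A minor sixth is 8 semitones; 8 semitones down from Cb5 gives Eb4.

Eb4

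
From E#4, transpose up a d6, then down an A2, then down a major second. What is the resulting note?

A diminished sixth up from E#4 is C5.
An augmented second down from C5 is Bbb4.
Bbb4 down a major second → Abb4 (2 semitones).

Abb4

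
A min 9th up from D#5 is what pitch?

Counting two letter names plus an octave up from D lands on E.
A minor ninth is 13 semitones; 13 semitones up from D#5 gives E6.

E6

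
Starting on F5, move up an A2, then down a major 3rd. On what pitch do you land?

Up an augmented second from F5: G#5 (3 semitones up).
A major third down from G#5 is E5.

E5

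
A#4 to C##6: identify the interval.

A to C spans three letter names (A-B-C), plus an octave: a tenth.
A#4 to C##6 is 16 semitones, matching the major tenth exactly, so the quality is major.
(Equivalently, a compound major third: a major third plus an octave.)

M10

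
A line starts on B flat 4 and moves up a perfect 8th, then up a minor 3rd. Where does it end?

Bb4 up a perfect octave → Bb5 (12 semitones).
Up a minor third from Bb5: Db6 (3 semitones up).

D flat 6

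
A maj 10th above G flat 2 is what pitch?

B flat 3

The tenth's letter: G up three letter names plus an octave → B.
A major tenth is 16 semitones; 16 semitones up from Gb2 gives Bb3.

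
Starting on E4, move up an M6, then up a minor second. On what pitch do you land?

E4 up a major sixth → C#5 (9 semitones).
C#5 up a minor second → D5 (1 semitone).

D5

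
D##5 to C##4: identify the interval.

major ninth

Descending from D##5 to C##4 is the same interval as ascending C##4 to D##5.
C to D spans two letter names (C-D), plus an octave: a ninth.
C##4 to D##5 is 14 semitones, matching the major ninth exactly, so the quality is major.
(Equivalently, a compound major second: a major second plus an octave.)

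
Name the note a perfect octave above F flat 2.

An octave keeps the letter name F, an octave up from F.
Moving 12 semitones up from Fb2 (the size of a perfect octave) reaches Fb3.

F flat 3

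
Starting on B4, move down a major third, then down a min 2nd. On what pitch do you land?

F#4

Down a major third from B4: G4 (4 semitones down).
Down a minor second from G4: F#4 (1 semitone down).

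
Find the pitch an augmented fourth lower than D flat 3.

A double-flat 2

The fourth takes the letter from D down to A.
Moving 6 semitones down from Db3 (the size of an augmented fourth) reaches Abb2.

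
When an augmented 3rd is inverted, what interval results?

The rule of nine gives the new number: 9 − 3 = 6, so a third becomes a sixth.
And augmented becomes diminished under inversion, so we get a diminished sixth.

d6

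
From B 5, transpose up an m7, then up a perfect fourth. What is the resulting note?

Up a minor seventh from B5: A6 (10 semitones up).
A6 up a perfect fourth → D7 (5 semitones).

D 7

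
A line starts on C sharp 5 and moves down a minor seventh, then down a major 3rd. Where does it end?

Down a minor seventh from C#5: D#4 (10 semitones down).
Down a major third from D#4: B3 (4 semitones down).

B 3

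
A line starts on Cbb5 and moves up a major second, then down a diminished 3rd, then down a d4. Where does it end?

Cbb5 up a major second → Dbb5 (2 semitones).
A diminished third down from Dbb5 is Bb4.
A diminished fourth down from Bb4 is F#4.

F#4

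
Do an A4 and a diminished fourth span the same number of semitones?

No

An augmented fourth spans 6 semitones; a diminished fourth spans 4 semitones. They differ by 2.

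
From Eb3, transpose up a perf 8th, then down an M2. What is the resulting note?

Eb3 up a perfect octave → Eb4 (12 semitones).
Eb4 down a major second → Db4 (2 semitones).

Db4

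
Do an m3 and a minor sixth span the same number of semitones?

No

A minor third is 3 semitones but a minor sixth is 8 semitones — different sizes.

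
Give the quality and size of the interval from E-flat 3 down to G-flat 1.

Descending from Eb3 to Gb1 is the same interval as ascending Gb1 to Eb3.
G to E spans six letter names (G-A-B-C-D-E), plus an octave — that makes it a thirteenth of some quality.
The major thirteenth spans 21 semitones, and Gb1 to Eb3 is exactly 21 semitones — so this is a major thirteenth.
(Equivalently, a compound major sixth: a major sixth plus an octave.)

M13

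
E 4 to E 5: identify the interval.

E to E is the same letter name, plus an octave: an octave.
The perfect octave spans 12 semitones, and E4 to E5 is exactly 12 semitones — so this is a perfect octave.

perfect octave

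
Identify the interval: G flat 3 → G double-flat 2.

A8

Descending from Gb3 to Gbb2 is the same interval as ascending Gbb2 to Gb3.
G to G is the same letter name, plus an octave — that makes it an octave of some quality.
A perfect octave would be 12 semitones; Gbb2 to Gb3 is 13, one semitone wider, so the interval is augmented.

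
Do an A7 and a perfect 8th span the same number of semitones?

Yes

Both span 12 semitones: an augmented seventh and a perfect octave are the same chromatic distance.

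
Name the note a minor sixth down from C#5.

Six letter names down from C: E.
A minor sixth spans 8 semitones, so from C#5 the target pitch is E#4.

E#4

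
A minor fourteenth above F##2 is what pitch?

Counting seven letter names plus an octave up from F lands on E.
Moving 22 semitones up from F##2 (the size of a minor fourteenth) reaches E#4.

E#4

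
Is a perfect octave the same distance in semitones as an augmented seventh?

A perfect octave spans 12 semitones, and an augmented seventh also spans 12 semitones — they're enharmonic.

Yes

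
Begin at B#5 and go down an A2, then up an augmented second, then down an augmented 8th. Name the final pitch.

B4

An augmented second down from B#5 is A5.
Up an augmented second from A5: B#5 (3 semitones up).
An augmented octave down from B#5 is B4.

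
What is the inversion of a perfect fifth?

The rule of nine gives the new number: 9 − 5 = 4, so a fifth becomes a fourth.
Quality inverts too: perfect stays perfect. That makes the inversion a perfect fourth.

perfect fourth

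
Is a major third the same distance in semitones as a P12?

No

A major third spans 4 semitones; a perfect twelfth spans 19 semitones. They differ by 15.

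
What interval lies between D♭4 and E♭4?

D to E spans two letter names (D-E): a second.
Counting semitones, Db4→Eb4 is 2, which is the major second.

major second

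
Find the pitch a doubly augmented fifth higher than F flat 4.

C sharp 5

Five letter names up from F: C.
A doubly augmented fifth spans 9 semitones, so from Fb4 the target pitch is C#5.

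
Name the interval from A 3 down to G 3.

Descending from A3 to G3 is the same interval as ascending G3 to A3.
G to A spans two letter names (G-A) — that makes it a second of some quality.
Counting semitones, G3→A3 is 2, which is the major second.

major 2nd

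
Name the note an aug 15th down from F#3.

For a fifteenth the letter name doesn't change: still F, two octaves down.
Moving 25 semitones down from F#3 (the size of an augmented fifteenth) reaches F1.

F1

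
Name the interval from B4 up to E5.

perfect 4th

B to E spans four letter names (B-C-D-E) — that makes it a fourth of some quality.
B4 to E5 is 5 semitones, matching the perfect fourth exactly, so the quality is perfect.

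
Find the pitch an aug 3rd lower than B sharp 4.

Counting three letter names down from B lands on G.
An augmented third spans 5 semitones, so from B#4 the target pitch is G4.

G 4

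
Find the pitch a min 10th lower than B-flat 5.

G 4

Three letters down from B (plus an octave) reaches G.
Moving 15 semitones down from Bb5 (the size of a minor tenth) reaches G4.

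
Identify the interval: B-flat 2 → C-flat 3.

B to C spans two letter names (B-C) — that makes it a second of some quality.
At 1 semitone, Bb2→Cb3 falls one short of a major second: minor.

minor 2nd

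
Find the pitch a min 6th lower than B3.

D#3

Counting six letter names down from B lands on D.
A minor sixth is 8 semitones; 8 semitones down from B3 gives D#3.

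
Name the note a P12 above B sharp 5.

F double-sharp 7

Five letters up from B (plus an octave) reaches F.
A perfect twelfth is 19 semitones; 19 semitones up from B#5 gives F##7.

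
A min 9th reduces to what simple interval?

minor second

Each octave removed subtracts seven from the number: 9 − 7 = 2.
Quality carries through unchanged, so the simple form is a minor second.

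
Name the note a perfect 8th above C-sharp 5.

An octave keeps the letter name C, an octave up from C.
A perfect octave is 12 semitones; 12 semitones up from C#5 gives C#6.

C-sharp 6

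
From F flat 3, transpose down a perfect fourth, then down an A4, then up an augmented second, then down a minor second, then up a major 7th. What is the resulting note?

Down a perfect fourth from Fb3: Cb3 (5 semitones down).
An augmented fourth down from Cb3 is Gbb2.
An augmented second up from Gbb2 is Ab2.
Ab2 down a minor second → G2 (1 semitone).
Up a major seventh from G2: F#3 (11 semitones up).

F sharp 3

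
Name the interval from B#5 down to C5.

Descending from B#5 to C5 is the same interval as ascending C5 to B#5.
C to B spans seven letter names (C-D-E-F-G-A-B), so the interval is some kind of seventh.
C5 to B#5 spans 12 semitones — one semitone wider than the major seventh (11) — giving an augmented seventh.

augmented 7th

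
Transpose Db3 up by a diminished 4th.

Gbb3

Four letter names up from D: G.
Moving 4 semitones up from Db3 (the size of a diminished fourth) reaches Gbb3.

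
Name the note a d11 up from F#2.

Counting four letter names plus an octave up from F lands on B.
Moving 16 semitones up from F#2 (the size of a diminished eleventh) reaches Bb3.

Bb3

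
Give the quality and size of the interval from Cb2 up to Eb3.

major tenth

C to E spans three letter names (C-D-E), plus an octave, so the interval is some kind of tenth.
Counting semitones, Cb2→Eb3 is 16, which is the major tenth.
(Equivalently, a compound major third: a major third plus an octave.)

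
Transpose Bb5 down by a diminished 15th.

The letter stays B (same as the start), shifted two octaves down.
A diminished fifteenth is 23 semitones; 23 semitones down from Bb5 gives B3.

B3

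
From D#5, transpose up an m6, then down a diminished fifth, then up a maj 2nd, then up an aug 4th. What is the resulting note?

A minor sixth up from D#5 is B5.
A diminished fifth down from B5 is E#5.
A major second up from E#5 is F##5.
F##5 up an augmented fourth → B##5 (6 semitones).

B##5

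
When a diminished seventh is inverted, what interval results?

Interval numbers invert to sum to nine: 7 + 2 = 9, so a seventh inverts to a second.
Quality inverts too: diminished becomes augmented. That makes the inversion an augmented second.

augmented second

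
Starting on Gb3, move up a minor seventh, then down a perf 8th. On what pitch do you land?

Gb3 up a minor seventh → Fb4 (10 semitones).
Down a perfect octave from Fb4: Fb3 (12 semitones down).

Fb3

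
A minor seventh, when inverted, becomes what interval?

major 2nd

Interval numbers invert to sum to nine: 7 + 2 = 9, so a seventh inverts to a second.
And minor becomes major under inversion, so we get a major second.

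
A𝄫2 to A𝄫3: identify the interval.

perfect octave

A to A is the same letter name, plus an octave — that makes it an octave of some quality.
Abb2 to Abb3 is 12 semitones, matching the perfect octave exactly, so the quality is perfect.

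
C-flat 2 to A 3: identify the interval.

augmented thirteenth

C to A spans six letter names (C-D-E-F-G-A), plus an octave: a thirteenth.
Cb2 to A3 spans 22 semitones — one semitone wider than the major thirteenth (21) — giving an augmented thirteenth.
(Equivalently, a compound augmented sixth: an augmented sixth plus an octave.)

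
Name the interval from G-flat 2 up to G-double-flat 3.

diminished octave

G to G is the same letter name, plus an octave, so the interval is some kind of octave.
The perfect octave is 12 semitones; here we have 11, one semitone narrower: diminished.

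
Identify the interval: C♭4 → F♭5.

perfect eleventh

C to F spans four letter names (C-D-E-F), plus an octave, so the interval is some kind of eleventh.
The perfect eleventh spans 17 semitones, and Cb4 to Fb5 is exactly 17 semitones — so this is a perfect eleventh.
(Equivalently, a compound perfect fourth: a perfect fourth plus an octave.)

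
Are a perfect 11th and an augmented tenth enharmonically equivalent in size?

Yes

Both span 17 semitones: a perfect eleventh and an augmented tenth are the same chromatic distance.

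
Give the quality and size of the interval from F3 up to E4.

M7

F to E spans seven letter names (F-G-A-B-C-D-E): a seventh.
F3 to E4 is 11 semitones, matching the major seventh exactly, so the quality is major.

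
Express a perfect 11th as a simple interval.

Subtracting seven from the interval number removes an octave: 11 − 7 = 4.
That makes a perfect eleventh a compound perfect fourth — an octave plus a perfect fourth.

perfect fourth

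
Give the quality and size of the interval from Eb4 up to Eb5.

E to E is the same letter name, plus an octave: an octave.
Eb4 to Eb5 is 12 semitones, matching the perfect octave exactly, so the quality is perfect.

perfect octave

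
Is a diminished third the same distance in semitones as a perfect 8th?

A diminished third is 2 semitones but a perfect octave is 12 semitones — different sizes.

No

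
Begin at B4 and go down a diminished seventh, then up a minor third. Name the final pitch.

E#4

Down a diminished seventh from B4: C##4 (9 semitones down).
C##4 up a minor third → E#4 (3 semitones).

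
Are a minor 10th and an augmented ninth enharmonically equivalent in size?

A minor tenth spans 15 semitones, and an augmented ninth also spans 15 semitones — they're enharmonic.

Yes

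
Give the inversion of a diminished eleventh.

First reduce the compound diminished eleventh to its simple form, a diminished fourth.
The rule of nine gives the new number: 9 − 4 = 5, so a fourth becomes a fifth.
The quality also flips — diminished becomes augmented — giving an augmented fifth.

augmented 5th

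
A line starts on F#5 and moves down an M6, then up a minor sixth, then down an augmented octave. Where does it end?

A major sixth down from F#5 is A4.
A minor sixth up from A4 is F5.
Down an augmented octave from F5: Fb4 (13 semitones down).

Fb4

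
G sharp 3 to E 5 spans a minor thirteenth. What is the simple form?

Subtracting seven from the interval number removes an octave: 13 − 7 = 6.
Quality carries through unchanged, so the simple form is a minor sixth.

minor 6th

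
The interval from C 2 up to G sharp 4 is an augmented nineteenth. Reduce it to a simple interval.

Each octave removed subtracts seven from the number: 19 − 14 = 5.
So an augmented nineteenth is 2 octaves plus an augmented fifth. The quality is unchanged.

A5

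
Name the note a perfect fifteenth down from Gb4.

Gb2

A fifteenth keeps the letter name G, two octaves down from G.
A perfect fifteenth spans 24 semitones, so from Gb4 the target pitch is Gb2.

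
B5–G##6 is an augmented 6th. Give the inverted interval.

Inverted interval numbers add to nine, so a sixth pairs with a third (6 + 3 = 9).
The quality also flips — augmented becomes diminished — giving a diminished third.

d3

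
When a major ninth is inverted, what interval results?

minor 7th

First reduce the compound major ninth to its simple form, a major second.
Inverted interval numbers add to nine, so a second pairs with a seventh (2 + 7 = 9).
And major becomes minor under inversion, so we get a minor seventh.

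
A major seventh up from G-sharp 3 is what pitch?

F-double-sharp 4

Counting seven letter names up from G lands on F.
A major seventh spans 11 semitones, so from G#3 the target pitch is F##4.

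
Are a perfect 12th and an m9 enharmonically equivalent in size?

19 semitones (perfect twelfth) vs 13 semitones (minor ninth): not equal.

No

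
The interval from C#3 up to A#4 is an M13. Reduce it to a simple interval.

major sixth

Each octave removed subtracts seven from the number: 13 − 7 = 6.
Quality carries through unchanged, so the simple form is a major sixth.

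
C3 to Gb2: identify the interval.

augmented 4th

Descending from C3 to Gb2 is the same interval as ascending Gb2 to C3.
G to C spans four letter names (G-A-B-C), so the interval is some kind of fourth.
The perfect fourth is 5 semitones; here we have 6, one semitone wider: augmented.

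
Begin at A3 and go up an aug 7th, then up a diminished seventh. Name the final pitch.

Up an augmented seventh from A3: G##4 (12 semitones up).
Up a diminished seventh from G##4: F#5 (9 semitones up).

F#5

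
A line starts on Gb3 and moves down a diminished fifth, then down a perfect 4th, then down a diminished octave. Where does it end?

Down a diminished fifth from Gb3: C3 (6 semitones down).
C3 down a perfect fourth → G2 (5 semitones).
G2 down a diminished octave → G#1 (11 semitones).

G#1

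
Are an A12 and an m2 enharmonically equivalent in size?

20 semitones (augmented twelfth) vs 1 semitone (minor second): not equal.

No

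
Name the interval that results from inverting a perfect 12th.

First reduce the compound perfect twelfth to its simple form, a perfect fifth.
Inverted interval numbers add to nine, so a fifth pairs with a fourth (5 + 4 = 9).
The quality also flips — perfect stays perfect — giving a perfect fourth.

perfect 4th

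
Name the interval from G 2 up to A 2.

G to A spans two letter names (G-A), so the interval is some kind of second.
G2 to A2 is 2 semitones, matching the major second exactly, so the quality is major.

major second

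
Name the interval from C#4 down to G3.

augmented 4th

Descending from C#4 to G3 is the same interval as ascending G3 to C#4.
G to C spans four letter names (G-A-B-C): a fourth.
The perfect fourth is 5 semitones; here we have 6, one semitone wider: augmented.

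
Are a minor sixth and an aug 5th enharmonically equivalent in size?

A minor sixth spans 8 semitones, and an augmented fifth also spans 8 semitones — they're enharmonic.

Yes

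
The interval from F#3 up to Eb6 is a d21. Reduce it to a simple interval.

diminished seventh

Each octave removed subtracts seven from the number: 21 − 14 = 7.
That makes a diminished twenty-first a compound diminished seventh — 2 octaves plus a diminished seventh.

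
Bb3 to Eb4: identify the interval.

perfect fourth

B to E spans four letter names (B-C-D-E): a fourth.
The perfect fourth spans 5 semitones, and Bb3 to Eb4 is exactly 5 semitones — so this is a perfect fourth.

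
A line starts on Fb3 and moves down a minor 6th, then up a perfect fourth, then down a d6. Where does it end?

F#2

A minor sixth down from Fb3 is Ab2.
A perfect fourth up from Ab2 is Db3.
Db3 down a diminished sixth → F#2 (7 semitones).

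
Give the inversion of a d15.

augmented 1st

First reduce the compound diminished fifteenth to its simple form, a diminished octave.
Interval numbers invert to sum to nine: 8 + 1 = 9, so an octave inverts to a unison.
And diminished becomes augmented under inversion, so we get an augmented unison.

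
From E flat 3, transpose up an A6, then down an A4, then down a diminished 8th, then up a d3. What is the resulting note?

Eb3 up an augmented sixth → C#4 (10 semitones).
An augmented fourth down from C#4 is G3.
A diminished octave down from G3 is G#2.
Up a diminished third from G#2: Bb2 (2 semitones up).

B flat 2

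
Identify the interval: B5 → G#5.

minor third

Descending from B5 to G#5 is the same interval as ascending G#5 to B5.
G to B spans three letter names (G-A-B), so the interval is some kind of third.
At 3 semitones, G#5→B5 falls one short of a major third: minor.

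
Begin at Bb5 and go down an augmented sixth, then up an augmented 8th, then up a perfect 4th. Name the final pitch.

An augmented sixth down from Bb5 is Dbb5.
An augmented octave up from Dbb5 is Db6.
Up a perfect fourth from Db6: Gb6 (5 semitones up).

Gb6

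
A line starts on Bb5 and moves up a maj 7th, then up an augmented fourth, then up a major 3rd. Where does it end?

Bb5 up a major seventh → A6 (11 semitones).
Up an augmented fourth from A6: D#7 (6 semitones up).
D#7 up a major third → F##7 (4 semitones).

F##7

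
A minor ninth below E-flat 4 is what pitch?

Counting two letter names plus an octave down from E lands on D.
A minor ninth is 13 semitones; 13 semitones down from Eb4 gives D3.

D 3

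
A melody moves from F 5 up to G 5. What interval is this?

major 2nd

F to G spans two letter names (F-G) — that makes it a second of some quality.
The major second spans 2 semitones, and F5 to G5 is exactly 2 semitones — so this is a major second.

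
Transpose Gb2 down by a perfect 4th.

Db2

The fourth takes the letter from G down to D.
Moving 5 semitones down from Gb2 (the size of a perfect fourth) reaches Db2.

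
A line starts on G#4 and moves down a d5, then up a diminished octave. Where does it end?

C#5

G#4 down a diminished fifth → C##4 (6 semitones).
C##4 up a diminished octave → C#5 (11 semitones).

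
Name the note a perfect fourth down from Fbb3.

Four letter names down from F: C.
A perfect fourth spans 5 semitones, so from Fbb3 the target pitch is Cbb3.

Cbb3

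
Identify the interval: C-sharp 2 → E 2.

minor third

C to E spans three letter names (C-D-E), so the interval is some kind of third.
C#2 to E2 is 3 semitones, a half step short of the major third (4), so this is minor.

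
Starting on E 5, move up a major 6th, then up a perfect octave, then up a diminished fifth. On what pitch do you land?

E5 up a major sixth → C#6 (9 semitones).
Up a perfect octave from C#6: C#7 (12 semitones up).
Up a diminished fifth from C#7: G7 (6 semitones up).

G 7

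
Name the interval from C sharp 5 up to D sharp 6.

C to D spans two letter names (C-D), plus an octave, so the interval is some kind of ninth.
C#5 to D#6 is 14 semitones, matching the major ninth exactly, so the quality is major.
(Equivalently, a compound major second: a major second plus an octave.)

major ninth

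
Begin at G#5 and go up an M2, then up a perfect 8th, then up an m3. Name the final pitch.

C#7

Up a major second from G#5: A#5 (2 semitones up).
Up a perfect octave from A#5: A#6 (12 semitones up).
Up a minor third from A#6: C#7 (3 semitones up).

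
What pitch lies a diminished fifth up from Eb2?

The fifth takes the letter from E up to B.
A diminished fifth is 6 semitones; 6 semitones up from Eb2 gives Bbb2.

Bbb2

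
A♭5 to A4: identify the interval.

Descending from Ab5 to A4 is the same interval as ascending A4 to Ab5.
A to A is the same letter name, plus an octave, so the interval is some kind of octave.
A4 to Ab5 spans 11 semitones — one semitone narrower than the perfect octave (12) — giving a diminished octave.

diminished 8th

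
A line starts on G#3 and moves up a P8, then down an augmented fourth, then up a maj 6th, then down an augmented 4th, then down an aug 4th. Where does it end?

Cb4

Up a perfect octave from G#3: G#4 (12 semitones up).
G#4 down an augmented fourth → D4 (6 semitones).
Up a major sixth from D4: B4 (9 semitones up).
B4 down an augmented fourth → F4 (6 semitones).
Down an augmented fourth from F4: Cb4 (6 semitones down).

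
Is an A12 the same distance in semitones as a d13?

No

An augmented twelfth spans 20 semitones; a diminished thirteenth spans 19 semitones. They differ by 1.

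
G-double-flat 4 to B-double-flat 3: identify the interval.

Descending from Gbb4 to Bbb3 is the same interval as ascending Bbb3 to Gbb4.
B to G spans six letter names (B-C-D-E-F-G): a sixth.
At 8 semitones, Bbb3→Gbb4 falls one short of a major sixth: minor.

minor 6th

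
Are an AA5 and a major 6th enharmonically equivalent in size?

A doubly augmented fifth spans 9 semitones, and a major sixth also spans 9 semitones — they're enharmonic.

Yes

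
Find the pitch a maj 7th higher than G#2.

Counting seven letter names up from G lands on F.
A major seventh is 11 semitones; 11 semitones up from G#2 gives F##3.

F##3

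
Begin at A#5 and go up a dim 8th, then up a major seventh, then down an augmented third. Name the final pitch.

A diminished octave up from A#5 is A6.
A major seventh up from A6 is G#7.
Down an augmented third from G#7: Eb7 (5 semitones down).

Eb7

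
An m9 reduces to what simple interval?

Subtracting seven from the interval number removes an octave: 9 − 7 = 2.
That makes a minor ninth a compound minor second — an octave plus a minor second.

minor second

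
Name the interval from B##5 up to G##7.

B to G spans six letter names (B-C-D-E-F-G), plus an octave — that makes it a thirteenth of some quality.
B##5 to G##7 is 20 semitones, a half step short of the major thirteenth (21), so this is minor.
(Equivalently, a compound minor sixth: a minor sixth plus an octave.)

minor thirteenth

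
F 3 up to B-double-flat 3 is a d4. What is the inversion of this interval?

Interval numbers invert to sum to nine: 4 + 5 = 9, so a fourth inverts to a fifth.
And diminished becomes augmented under inversion, so we get an augmented fifth.

augmented fifth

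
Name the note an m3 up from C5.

Counting three letter names up from C lands on E.
Moving 3 semitones up from C5 (the size of a minor third) reaches Eb5.

Eb5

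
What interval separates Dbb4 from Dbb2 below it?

Descending from Dbb4 to Dbb2 is the same interval as ascending Dbb2 to Dbb4.
D to D is the same letter name, plus 2 octaves: a fifteenth.
Counting semitones, Dbb2→Dbb4 is 24, which is the perfect fifteenth.
(Equivalently, a compound perfect octave: a perfect octave plus an octave.)

perfect fifteenth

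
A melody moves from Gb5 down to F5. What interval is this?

minor second

Descending from Gb5 to F5 is the same interval as ascending F5 to Gb5.
F to G spans two letter names (F-G): a second.
At 1 semitone, F5→Gb5 falls one short of a major second: minor.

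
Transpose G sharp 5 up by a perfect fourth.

C sharp 6

Counting four letter names up from G lands on C.
A perfect fourth spans 5 semitones, so from G#5 the target pitch is C#6.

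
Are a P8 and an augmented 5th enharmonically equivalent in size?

12 semitones (perfect octave) vs 8 semitones (augmented fifth): not equal.

No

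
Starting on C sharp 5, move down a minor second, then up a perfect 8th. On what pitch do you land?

C#5 down a minor second → B#4 (1 semitone).
A perfect octave up from B#4 is B#5.

B sharp 5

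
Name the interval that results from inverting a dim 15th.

augmented unison

First reduce the compound diminished fifteenth to its simple form, a diminished octave.
The rule of nine gives the new number: 9 − 8 = 1, so an octave becomes a unison.
The quality also flips — diminished becomes augmented — giving an augmented unison.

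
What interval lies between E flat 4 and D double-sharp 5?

doubly augmented 7th

E to D spans seven letter names (E-F-G-A-B-C-D) — that makes it a seventh of some quality.
The major seventh is 11 semitones; here we have 13, two semitones wider: doubly augmented.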